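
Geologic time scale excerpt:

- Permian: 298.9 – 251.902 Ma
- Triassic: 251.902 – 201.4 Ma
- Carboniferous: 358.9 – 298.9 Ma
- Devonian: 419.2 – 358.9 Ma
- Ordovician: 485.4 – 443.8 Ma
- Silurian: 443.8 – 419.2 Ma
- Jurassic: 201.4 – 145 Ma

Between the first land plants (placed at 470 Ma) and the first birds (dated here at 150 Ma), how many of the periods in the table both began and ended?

5

The older date is 470 Ma and the younger is 150 Ma.
Periods with start < 470 and end > 150 Ma: Silurian (443.8–419.2), Devonian (419.2–358.9), Carboniferous (358.9–298.9), Permian (298.9–251.902), Triassic (251.902–201.4).
That is 5 complete periods.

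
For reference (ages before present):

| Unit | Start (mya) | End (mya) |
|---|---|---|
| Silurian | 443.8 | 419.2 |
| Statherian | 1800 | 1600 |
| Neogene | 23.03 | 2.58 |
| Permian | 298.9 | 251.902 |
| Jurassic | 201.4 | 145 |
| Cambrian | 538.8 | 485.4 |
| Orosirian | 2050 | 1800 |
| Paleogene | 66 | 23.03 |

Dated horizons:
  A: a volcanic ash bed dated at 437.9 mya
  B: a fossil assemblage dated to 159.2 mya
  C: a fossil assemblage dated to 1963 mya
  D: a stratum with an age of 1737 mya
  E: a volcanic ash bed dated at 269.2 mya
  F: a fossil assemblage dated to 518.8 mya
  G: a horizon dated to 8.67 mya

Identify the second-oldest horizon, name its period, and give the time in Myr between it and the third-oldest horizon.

Larger Ma means older, so oldest first: C 1963 > D 1737 > F 518.8 > A 437.9 > E 269.2 > B 159.2 > G 8.67.
Counting 2 along gives D (1737 Ma); the excerpt puts that inside the Statherian, 1800–1600 Ma.
Next in line is F (518.8 Ma), and 1737 − 518.8 = 1218.2 Myr.

D, in the Statherian; 1218.2 million years to F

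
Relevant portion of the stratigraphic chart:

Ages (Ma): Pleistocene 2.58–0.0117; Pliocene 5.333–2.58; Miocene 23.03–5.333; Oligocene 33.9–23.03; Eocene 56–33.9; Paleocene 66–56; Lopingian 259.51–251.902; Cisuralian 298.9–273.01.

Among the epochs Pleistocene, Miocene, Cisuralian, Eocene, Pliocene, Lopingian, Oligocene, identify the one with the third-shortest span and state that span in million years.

Lopingian, 7.608 million years

Durations: Pleistocene 2.5683; Miocene 17.697; Cisuralian 25.89; Eocene 22.1; Pliocene 2.753; Lopingian 7.608; Oligocene 10.87 Myr.
Sorted shortest-first: Pleistocene (2.5683), Pliocene (2.753), Lopingian (7.608), Oligocene (10.87), Miocene (17.697), Eocene (22.1), Cisuralian (25.89).
The third shortest is Lopingian at 7.608 Myr.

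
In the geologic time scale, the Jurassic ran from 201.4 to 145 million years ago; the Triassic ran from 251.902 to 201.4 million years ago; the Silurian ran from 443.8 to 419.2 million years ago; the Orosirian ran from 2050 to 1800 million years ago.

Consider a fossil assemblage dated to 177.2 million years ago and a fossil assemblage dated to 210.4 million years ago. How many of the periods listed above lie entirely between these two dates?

The older date is 210.4 Ma and the younger is 177.2 Ma.
No period both begins after 210.4 Ma and ends before 177.2 Ma, so the count is 0.

0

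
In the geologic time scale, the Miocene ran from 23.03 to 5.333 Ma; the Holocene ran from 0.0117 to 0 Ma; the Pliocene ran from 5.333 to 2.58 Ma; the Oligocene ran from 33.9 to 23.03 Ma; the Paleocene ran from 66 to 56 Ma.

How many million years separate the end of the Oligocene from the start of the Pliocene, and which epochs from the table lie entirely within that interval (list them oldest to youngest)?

End of Oligocene = 23.03 Ma; start of Pliocene = 5.333 Ma.
Gap = 23.03 − 5.333 = 17.697 Myr.
Epochs wholly inside 23.03–5.333 Ma: Miocene (23.03–5.333).

17.697 million years; Miocene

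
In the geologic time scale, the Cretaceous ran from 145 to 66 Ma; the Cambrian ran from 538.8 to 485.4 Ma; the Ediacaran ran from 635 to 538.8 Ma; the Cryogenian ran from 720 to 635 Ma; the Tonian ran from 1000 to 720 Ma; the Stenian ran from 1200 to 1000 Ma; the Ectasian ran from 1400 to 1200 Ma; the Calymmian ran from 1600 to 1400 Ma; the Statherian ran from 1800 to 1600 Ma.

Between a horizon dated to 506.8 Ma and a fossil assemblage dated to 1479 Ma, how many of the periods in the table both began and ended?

5

1479 Ma sits inside the Calymmian (1600–1400) and 506.8 Ma inside the Cambrian (538.8–485.4); neither of those is wholly between the two dates.
The listed periods lying completely between them are Ectasian, Stenian, Tonian, Cryogenian, Ediacaran — 5 in all.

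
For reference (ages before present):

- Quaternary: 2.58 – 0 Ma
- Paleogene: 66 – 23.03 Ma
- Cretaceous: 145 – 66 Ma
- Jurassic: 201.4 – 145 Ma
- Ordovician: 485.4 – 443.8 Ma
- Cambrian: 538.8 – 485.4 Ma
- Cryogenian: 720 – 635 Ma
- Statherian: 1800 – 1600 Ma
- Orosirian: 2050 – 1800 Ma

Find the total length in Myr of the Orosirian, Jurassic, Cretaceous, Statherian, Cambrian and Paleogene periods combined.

681.77 million years

Each duration: Orosirian = 250; Jurassic = 56.4; Cretaceous = 79; Statherian = 200; Cambrian = 53.4; Paleogene = 42.97.
Sum: 250 + 56.4 + 79 + 200 + 53.4 + 42.97 = 681.77 Myr.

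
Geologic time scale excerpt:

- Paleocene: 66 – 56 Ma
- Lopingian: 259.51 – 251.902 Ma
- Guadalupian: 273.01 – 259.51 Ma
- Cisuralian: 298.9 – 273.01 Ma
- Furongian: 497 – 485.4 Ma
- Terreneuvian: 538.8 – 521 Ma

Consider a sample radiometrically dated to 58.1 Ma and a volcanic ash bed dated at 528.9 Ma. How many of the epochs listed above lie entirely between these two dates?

528.9 Ma sits inside the Terreneuvian (538.8–521) and 58.1 Ma inside the Paleocene (66–56); neither of those is wholly between the two dates.
The listed epochs lying completely between them are Furongian, Cisuralian, Guadalupian, Lopingian — 4 in all.

4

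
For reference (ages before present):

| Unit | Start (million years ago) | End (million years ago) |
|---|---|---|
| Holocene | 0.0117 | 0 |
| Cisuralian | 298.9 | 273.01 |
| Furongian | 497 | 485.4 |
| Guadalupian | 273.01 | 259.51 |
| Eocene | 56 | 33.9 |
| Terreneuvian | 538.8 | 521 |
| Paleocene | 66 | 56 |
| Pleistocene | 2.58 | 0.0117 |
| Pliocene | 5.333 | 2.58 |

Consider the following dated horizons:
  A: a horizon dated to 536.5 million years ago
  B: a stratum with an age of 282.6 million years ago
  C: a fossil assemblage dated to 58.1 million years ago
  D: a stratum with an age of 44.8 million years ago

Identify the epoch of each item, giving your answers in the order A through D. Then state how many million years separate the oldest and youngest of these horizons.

Match each age against the start–end ranges in the excerpt: A = 536.5 Ma → Terreneuvian (538.8–521); B = 282.6 Ma → Cisuralian (298.9–273.01); C = 58.1 Ma → Paleocene (66–56); D = 44.8 Ma → Eocene (56–33.9).
The largest age is 536.5 Ma and the smallest is 44.8 Ma; their difference is 491.7 Myr.

A — Terreneuvian; B — Cisuralian; C — Paleocene; D — Eocene; span 491.7 million years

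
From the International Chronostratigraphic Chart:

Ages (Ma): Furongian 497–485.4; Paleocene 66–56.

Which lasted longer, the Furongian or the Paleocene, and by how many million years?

Furongian: 497 − 485.4 = 11.6 Myr.
Paleocene: 66 − 56 = 10 Myr.
Difference: 11.6 − 10 = 1.6 Myr, so the Furongian was longer.

Furongian, by 1.6 million years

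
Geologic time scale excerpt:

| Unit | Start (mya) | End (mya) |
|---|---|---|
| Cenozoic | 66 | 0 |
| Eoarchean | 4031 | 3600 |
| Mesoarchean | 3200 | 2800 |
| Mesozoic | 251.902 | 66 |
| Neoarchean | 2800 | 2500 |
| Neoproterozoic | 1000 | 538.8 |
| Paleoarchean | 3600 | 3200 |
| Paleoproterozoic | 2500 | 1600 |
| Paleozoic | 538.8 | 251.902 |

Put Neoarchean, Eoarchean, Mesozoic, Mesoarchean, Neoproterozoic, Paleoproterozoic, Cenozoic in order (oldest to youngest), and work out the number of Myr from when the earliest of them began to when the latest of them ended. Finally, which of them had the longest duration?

From the excerpt: Neoarchean 2800–2500; Eoarchean 4031–3600; Mesozoic 251.902–66; Mesoarchean 3200–2800; Neoproterozoic 1000–538.8; Paleoproterozoic 2500–1600; Cenozoic 66–0 (Ma).
Larger Ma is earlier, so the oldest is Eoarchean and the youngest is Cenozoic; oldest to youngest: Eoarchean, Mesoarchean, Neoarchean, Paleoproterozoic, Neoproterozoic, Mesozoic, Cenozoic.
Oldest start 4031 minus youngest end 0 gives 4031 Myr overall.
Individual lengths (start − end): Eoarchean 431; Mesoarchean 400; Cenozoic 66; Mesozoic 185.902; Neoarchean 300; Paleoproterozoic 900; Neoproterozoic 461.2. The largest is Paleoproterozoic at 900 Myr.

Eoarchean, Mesoarchean, Neoarchean, Paleoproterozoic, Neoproterozoic, Mesozoic, Cenozoic; total span 4031 Myr; longest is Paleoproterozoic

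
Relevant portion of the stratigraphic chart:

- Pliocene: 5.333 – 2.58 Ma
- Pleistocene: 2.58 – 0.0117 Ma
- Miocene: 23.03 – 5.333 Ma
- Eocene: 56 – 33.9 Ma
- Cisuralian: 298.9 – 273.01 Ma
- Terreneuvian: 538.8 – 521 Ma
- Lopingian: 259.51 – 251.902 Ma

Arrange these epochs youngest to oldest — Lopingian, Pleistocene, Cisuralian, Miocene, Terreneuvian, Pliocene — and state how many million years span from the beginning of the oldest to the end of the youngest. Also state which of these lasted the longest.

Start ages (Ma): Terreneuvian 538.8, Cisuralian 298.9, Lopingian 259.51, Miocene 23.03, Pliocene 5.333, Pleistocene 2.58.
Ordered youngest to oldest: Pleistocene, Pliocene, Miocene, Lopingian, Cisuralian, Terreneuvian.
Span = 538.8 − 0.0117 = 538.7883 Myr.
Durations: Cisuralian 25.89, Pliocene 2.753, Terreneuvian 17.8, Miocene 17.697, Pleistocene 2.5683, Lopingian 7.608 → longest is Cisuralian (25.89 Myr).

Pleistocene → Pliocene → Miocene → Lopingian → Cisuralian → Terreneuvian; total span 538.7883 Myr; longest is Cisuralian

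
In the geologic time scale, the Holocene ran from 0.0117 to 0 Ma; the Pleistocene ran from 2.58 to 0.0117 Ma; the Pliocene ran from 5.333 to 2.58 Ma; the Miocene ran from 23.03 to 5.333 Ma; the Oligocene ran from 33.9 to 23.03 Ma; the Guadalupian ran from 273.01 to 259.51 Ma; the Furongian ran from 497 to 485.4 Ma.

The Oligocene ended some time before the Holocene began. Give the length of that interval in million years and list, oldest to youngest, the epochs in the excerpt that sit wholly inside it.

23.0183 million years; Miocene, Pliocene, Pleistocene

End of Oligocene = 23.03 Ma; start of Holocene = 0.0117 Ma.
Gap = 23.03 − 0.0117 = 23.0183 Myr.
Epochs wholly inside 23.03–0.0117 Ma: Miocene (23.03–5.333), Pliocene (5.333–2.58), Pleistocene (2.58–0.0117).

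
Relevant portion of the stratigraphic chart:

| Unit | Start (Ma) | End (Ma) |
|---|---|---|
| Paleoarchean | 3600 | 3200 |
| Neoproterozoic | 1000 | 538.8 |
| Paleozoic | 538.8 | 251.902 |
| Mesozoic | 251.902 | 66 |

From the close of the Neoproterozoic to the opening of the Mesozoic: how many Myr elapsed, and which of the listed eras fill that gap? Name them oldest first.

286.898 million years; Paleozoic

End of Neoproterozoic = 538.8 Ma; start of Mesozoic = 251.902 Ma.
Gap = 538.8 − 251.902 = 286.898 Myr.
Eras wholly inside 538.8–251.902 Ma: Paleozoic (538.8–251.902).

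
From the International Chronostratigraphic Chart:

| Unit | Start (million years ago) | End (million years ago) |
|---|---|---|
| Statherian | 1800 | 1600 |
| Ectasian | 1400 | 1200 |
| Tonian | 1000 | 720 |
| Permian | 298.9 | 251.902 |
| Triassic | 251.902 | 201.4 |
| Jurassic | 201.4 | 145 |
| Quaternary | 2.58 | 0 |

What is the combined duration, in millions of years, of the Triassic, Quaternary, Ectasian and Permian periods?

Each duration: Triassic = 50.502; Quaternary = 2.58; Ectasian = 200; Permian = 46.998.
Sum: 50.502 + 2.58 + 200 + 46.998 = 300.08 Myr.

300.08 million years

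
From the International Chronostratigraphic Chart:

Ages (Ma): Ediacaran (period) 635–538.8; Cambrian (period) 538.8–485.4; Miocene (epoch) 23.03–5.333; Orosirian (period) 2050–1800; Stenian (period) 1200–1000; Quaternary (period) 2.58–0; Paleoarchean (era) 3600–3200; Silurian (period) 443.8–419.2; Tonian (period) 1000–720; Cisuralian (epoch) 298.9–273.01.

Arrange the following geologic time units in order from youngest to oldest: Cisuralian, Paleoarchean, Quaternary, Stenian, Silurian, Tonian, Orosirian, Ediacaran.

Read off each span (Ma): Cisuralian 298.9–273.01; Paleoarchean 3600–3200; Quaternary 2.58–0; Stenian 1200–1000; Silurian 443.8–419.2; Tonian 1000–720; Orosirian 2050–1800; Ediacaran 635–538.8.
Larger Ma is older, so oldest→youngest is Paleoarchean, Orosirian, Stenian, Tonian, Ediacaran, Silurian, Cisuralian, Quaternary; reverse it for youngest→oldest.

Quaternary, then Cisuralian, then Silurian, then Ediacaran, then Tonian, then Stenian, then Orosirian, then Paleoarchean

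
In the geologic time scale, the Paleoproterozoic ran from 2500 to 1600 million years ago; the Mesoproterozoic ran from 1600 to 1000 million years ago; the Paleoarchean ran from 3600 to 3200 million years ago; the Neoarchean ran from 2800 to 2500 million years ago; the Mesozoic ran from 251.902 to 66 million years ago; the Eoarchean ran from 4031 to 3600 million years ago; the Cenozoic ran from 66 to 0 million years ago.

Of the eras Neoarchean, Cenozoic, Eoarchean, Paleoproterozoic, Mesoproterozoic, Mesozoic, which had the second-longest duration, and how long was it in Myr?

Durations: Neoarchean 300; Cenozoic 66; Eoarchean 431; Paleoproterozoic 900; Mesoproterozoic 600; Mesozoic 185.902 Myr.
Sorted longest-first: Paleoproterozoic (900), Mesoproterozoic (600), Eoarchean (431), Neoarchean (300), Mesozoic (185.902), Cenozoic (66).
The second longest is Mesoproterozoic at 600 Myr.

Mesoproterozoic, 600 million years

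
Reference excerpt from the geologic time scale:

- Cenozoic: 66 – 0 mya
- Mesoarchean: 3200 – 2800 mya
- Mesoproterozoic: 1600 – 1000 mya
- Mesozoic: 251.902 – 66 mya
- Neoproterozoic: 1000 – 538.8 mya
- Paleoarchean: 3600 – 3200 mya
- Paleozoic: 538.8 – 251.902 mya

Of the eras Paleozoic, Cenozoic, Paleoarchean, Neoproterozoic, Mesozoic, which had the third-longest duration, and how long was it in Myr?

Paleozoic, 286.898 million years

Durations: Paleozoic 286.898; Cenozoic 66; Paleoarchean 400; Neoproterozoic 461.2; Mesozoic 185.902 Myr.
Sorted longest-first: Neoproterozoic (461.2), Paleoarchean (400), Paleozoic (286.898), Mesozoic (185.902), Cenozoic (66).
The third longest is Paleozoic at 286.898 Myr.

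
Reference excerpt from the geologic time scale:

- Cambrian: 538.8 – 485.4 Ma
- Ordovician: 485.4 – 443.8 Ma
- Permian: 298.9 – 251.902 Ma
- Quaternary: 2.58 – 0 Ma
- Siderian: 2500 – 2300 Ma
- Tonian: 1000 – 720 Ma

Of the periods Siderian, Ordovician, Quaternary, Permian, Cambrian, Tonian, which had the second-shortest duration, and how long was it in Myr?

Ordovician, 41.6 million years

Durations: Siderian 200; Ordovician 41.6; Quaternary 2.58; Permian 46.998; Cambrian 53.4; Tonian 280 Myr.
Sorted shortest-first: Quaternary (2.58), Ordovician (41.6), Permian (46.998), Cambrian (53.4), Siderian (200), Tonian (280).
The second shortest is Ordovician at 41.6 Myr.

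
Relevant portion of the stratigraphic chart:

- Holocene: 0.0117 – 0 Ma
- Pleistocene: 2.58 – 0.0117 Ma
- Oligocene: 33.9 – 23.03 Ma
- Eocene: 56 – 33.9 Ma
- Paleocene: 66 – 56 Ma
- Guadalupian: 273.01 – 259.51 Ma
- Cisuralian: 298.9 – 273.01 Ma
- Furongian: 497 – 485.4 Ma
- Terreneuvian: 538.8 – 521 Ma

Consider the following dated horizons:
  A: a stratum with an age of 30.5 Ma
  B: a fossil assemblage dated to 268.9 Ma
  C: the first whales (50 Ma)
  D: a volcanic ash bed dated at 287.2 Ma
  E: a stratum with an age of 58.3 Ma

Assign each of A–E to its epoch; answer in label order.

A — Oligocene; B — Guadalupian; C — Eocene; D — Cisuralian; E — Paleocene

Match each age against the start–end ranges in the excerpt: A = 30.5 Ma → Oligocene (33.9–23.03); B = 268.9 Ma → Guadalupian (273.01–259.51); C = 50 Ma → Eocene (56–33.9); D = 287.2 Ma → Cisuralian (298.9–273.01); E = 58.3 Ma → Paleocene (66–56).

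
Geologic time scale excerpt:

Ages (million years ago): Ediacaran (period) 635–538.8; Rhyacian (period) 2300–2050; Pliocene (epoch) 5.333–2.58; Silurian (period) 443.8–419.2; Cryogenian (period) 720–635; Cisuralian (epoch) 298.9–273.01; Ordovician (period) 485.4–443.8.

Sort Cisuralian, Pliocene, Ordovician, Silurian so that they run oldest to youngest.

The oldest of these is Ordovician (starts 485.4 Ma) and the youngest is Pliocene (ends 2.58 Ma).
In between, by decreasing start age: Silurian (443.8), Cisuralian (298.9).

Ordovician, Silurian, Cisuralian, Pliocene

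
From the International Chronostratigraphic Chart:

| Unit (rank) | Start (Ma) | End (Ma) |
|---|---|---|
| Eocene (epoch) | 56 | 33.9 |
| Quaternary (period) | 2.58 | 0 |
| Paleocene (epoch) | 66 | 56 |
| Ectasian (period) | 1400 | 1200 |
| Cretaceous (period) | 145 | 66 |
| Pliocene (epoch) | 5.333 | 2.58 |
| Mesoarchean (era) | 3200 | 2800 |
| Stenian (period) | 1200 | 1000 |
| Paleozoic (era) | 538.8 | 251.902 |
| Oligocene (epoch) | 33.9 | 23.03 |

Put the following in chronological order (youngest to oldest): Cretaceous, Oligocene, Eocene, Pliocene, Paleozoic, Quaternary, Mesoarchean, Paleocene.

Quaternary, then Pliocene, then Oligocene, then Eocene, then Paleocene, then Cretaceous, then Paleozoic, then Mesoarchean

Read off each span (Ma): Cretaceous 145–66; Oligocene 33.9–23.03; Eocene 56–33.9; Pliocene 5.333–2.58; Paleozoic 538.8–251.902; Quaternary 2.58–0; Mesoarchean 3200–2800; Paleocene 66–56.
Larger Ma is older, so oldest→youngest is Mesoarchean, Paleozoic, Cretaceous, Paleocene, Eocene, Oligocene, Pliocene, Quaternary; reverse it for youngest→oldest.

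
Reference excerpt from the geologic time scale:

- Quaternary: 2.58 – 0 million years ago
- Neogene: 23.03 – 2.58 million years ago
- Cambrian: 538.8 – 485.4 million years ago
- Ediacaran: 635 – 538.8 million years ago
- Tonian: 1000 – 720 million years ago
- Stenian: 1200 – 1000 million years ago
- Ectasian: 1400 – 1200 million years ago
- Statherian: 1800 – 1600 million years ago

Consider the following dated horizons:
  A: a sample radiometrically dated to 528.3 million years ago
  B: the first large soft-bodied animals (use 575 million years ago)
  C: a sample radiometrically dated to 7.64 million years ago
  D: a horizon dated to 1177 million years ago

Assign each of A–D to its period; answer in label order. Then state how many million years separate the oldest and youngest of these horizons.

A: 528.3 Ma lies in 538.8–485.4 Ma, so Cambrian.
B: 575 Ma lies in 635–538.8 Ma, so Ediacaran.
C: 7.64 Ma lies in 23.03–2.58 Ma, so Neogene.
D: 1177 Ma lies in 1200–1000 Ma, so Stenian.
Oldest = 1177 Ma, youngest = 7.64 Ma → span 1169.36 Myr.

A — Cambrian; B — Ediacaran; C — Neogene; D — Stenian; span 1169.36 million years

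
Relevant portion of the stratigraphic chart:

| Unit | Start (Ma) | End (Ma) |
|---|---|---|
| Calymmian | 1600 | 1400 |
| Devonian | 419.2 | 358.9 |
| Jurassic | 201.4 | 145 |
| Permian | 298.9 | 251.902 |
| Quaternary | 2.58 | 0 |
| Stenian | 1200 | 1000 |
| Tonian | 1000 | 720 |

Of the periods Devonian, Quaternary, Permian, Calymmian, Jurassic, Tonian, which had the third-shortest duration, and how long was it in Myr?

Jurassic, 56.4 million years

Start − end for each: Devonian 419.2 − 358.9 = 60.3; Quaternary 2.58 − 0 = 2.58; Permian 298.9 − 251.902 = 46.998; Calymmian 1600 − 1400 = 200; Jurassic 201.4 − 145 = 56.4; Tonian 1000 − 720 = 280.
Ranking these from shortest: Quaternary < Permian < Jurassic < Devonian < Calymmian < Tonian.
Position 3 in that ranking is Jurassic, which lasted 56.4 Myr.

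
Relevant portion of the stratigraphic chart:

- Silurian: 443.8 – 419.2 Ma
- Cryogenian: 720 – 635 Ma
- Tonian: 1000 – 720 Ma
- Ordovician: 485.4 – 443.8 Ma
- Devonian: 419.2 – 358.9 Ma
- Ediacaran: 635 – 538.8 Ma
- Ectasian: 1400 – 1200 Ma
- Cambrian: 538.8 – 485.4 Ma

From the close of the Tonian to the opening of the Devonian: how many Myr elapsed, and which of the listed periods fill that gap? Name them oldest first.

300.8 million years; Cryogenian, Ediacaran, Cambrian, Ordovician, Silurian

End of Tonian = 720 Ma; start of Devonian = 419.2 Ma.
Gap = 720 − 419.2 = 300.8 Myr.
Periods wholly inside 720–419.2 Ma: Cryogenian (720–635), Ediacaran (635–538.8), Cambrian (538.8–485.4), Ordovician (485.4–443.8), Silurian (443.8–419.2).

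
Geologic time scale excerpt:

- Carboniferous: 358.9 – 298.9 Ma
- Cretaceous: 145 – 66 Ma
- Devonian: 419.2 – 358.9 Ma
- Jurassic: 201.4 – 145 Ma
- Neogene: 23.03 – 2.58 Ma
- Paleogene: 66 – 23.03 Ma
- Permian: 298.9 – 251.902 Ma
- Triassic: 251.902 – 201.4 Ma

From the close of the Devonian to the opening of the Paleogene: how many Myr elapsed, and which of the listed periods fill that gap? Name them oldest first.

292.9 million years; Carboniferous, Permian, Triassic, Jurassic, Cretaceous

End of Devonian = 358.9 Ma; start of Paleogene = 66 Ma.
Gap = 358.9 − 66 = 292.9 Myr.
Periods wholly inside 358.9–66 Ma: Carboniferous (358.9–298.9), Permian (298.9–251.902), Triassic (251.902–201.4), Jurassic (201.4–145), Cretaceous (145–66).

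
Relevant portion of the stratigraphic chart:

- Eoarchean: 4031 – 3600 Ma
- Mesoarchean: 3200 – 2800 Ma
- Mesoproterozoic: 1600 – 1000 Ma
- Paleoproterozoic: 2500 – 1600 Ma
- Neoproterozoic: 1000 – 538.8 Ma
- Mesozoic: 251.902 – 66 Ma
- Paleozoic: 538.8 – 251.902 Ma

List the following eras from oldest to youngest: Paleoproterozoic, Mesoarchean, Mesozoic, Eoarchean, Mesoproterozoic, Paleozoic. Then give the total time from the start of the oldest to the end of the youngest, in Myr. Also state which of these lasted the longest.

Eoarchean → Mesoarchean → Paleoproterozoic → Mesoproterozoic → Paleozoic → Mesozoic; total span 3965 Myr; longest is Paleoproterozoic

Start ages (Ma): Eoarchean 4031, Mesoarchean 3200, Paleoproterozoic 2500, Mesoproterozoic 1600, Paleozoic 538.8, Mesozoic 251.902.
Ordered oldest to youngest: Eoarchean, Mesoarchean, Paleoproterozoic, Mesoproterozoic, Paleozoic, Mesozoic.
Span = 4031 − 66 = 3965 Myr.
Durations: Paleoproterozoic 900, Mesozoic 185.902, Mesoproterozoic 600, Eoarchean 431, Paleozoic 286.898, Mesoarchean 400 → longest is Paleoproterozoic (900 Myr).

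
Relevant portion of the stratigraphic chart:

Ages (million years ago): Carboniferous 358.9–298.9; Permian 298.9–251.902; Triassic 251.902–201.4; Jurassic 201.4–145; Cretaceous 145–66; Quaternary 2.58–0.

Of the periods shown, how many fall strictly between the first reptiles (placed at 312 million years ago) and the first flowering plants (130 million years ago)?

3

The older date is 312 Ma and the younger is 130 Ma.
Periods with start < 312 and end > 130 Ma: Permian (298.9–251.902), Triassic (251.902–201.4), Jurassic (201.4–145).
That is 3 complete periods.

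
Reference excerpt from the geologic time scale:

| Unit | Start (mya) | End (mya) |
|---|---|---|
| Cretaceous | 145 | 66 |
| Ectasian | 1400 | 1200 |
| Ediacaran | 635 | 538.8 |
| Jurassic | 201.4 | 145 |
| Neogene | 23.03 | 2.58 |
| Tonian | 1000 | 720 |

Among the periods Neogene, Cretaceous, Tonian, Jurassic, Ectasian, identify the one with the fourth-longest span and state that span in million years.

Start − end for each: Neogene 23.03 − 2.58 = 20.45; Cretaceous 145 − 66 = 79; Tonian 1000 − 720 = 280; Jurassic 201.4 − 145 = 56.4; Ectasian 1400 − 1200 = 200.
Ranking these from longest: Tonian > Ectasian > Cretaceous > Jurassic > Neogene.
Position 4 in that ranking is Jurassic, which lasted 56.4 Myr.

Jurassic, 56.4 million years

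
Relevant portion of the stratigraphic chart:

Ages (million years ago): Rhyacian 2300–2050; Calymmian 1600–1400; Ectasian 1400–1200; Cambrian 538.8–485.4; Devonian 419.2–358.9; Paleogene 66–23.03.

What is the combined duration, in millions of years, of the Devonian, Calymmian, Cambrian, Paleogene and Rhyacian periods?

606.67 million years

Duration is start − end for each: (419.2 − 358.9) + (1600 − 1400) + (538.8 − 485.4) + (66 − 23.03) + (2300 − 2050).
That is 60.3 + 200 + 53.4 + 42.97 + 250, which totals 606.67 million years.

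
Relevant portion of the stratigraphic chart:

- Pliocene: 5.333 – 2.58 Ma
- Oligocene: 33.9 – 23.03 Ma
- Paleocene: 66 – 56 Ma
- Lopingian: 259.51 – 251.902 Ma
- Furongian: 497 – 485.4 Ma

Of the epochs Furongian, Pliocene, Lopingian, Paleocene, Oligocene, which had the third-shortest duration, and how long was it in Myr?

Start − end for each: Furongian 497 − 485.4 = 11.6; Pliocene 5.333 − 2.58 = 2.753; Lopingian 259.51 − 251.902 = 7.608; Paleocene 66 − 56 = 10; Oligocene 33.9 − 23.03 = 10.87.
Ranking these from shortest: Pliocene < Lopingian < Paleocene < Oligocene < Furongian.
Position 3 in that ranking is Paleocene, which lasted 10 Myr.

Paleocene, 10 million years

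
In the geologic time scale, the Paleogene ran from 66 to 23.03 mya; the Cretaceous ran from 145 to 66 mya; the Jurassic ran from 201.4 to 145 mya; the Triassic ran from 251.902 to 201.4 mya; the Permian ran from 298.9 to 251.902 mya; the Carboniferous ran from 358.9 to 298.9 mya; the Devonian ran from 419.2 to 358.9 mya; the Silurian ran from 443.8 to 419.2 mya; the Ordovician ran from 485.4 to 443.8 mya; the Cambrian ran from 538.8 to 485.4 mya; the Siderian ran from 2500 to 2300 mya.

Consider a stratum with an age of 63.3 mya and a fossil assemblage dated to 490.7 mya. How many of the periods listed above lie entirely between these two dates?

8

The older date is 490.7 Ma and the younger is 63.3 Ma.
Periods with start < 490.7 and end > 63.3 Ma: Ordovician (485.4–443.8), Silurian (443.8–419.2), Devonian (419.2–358.9), Carboniferous (358.9–298.9), Permian (298.9–251.902), Triassic (251.902–201.4), Jurassic (201.4–145), Cretaceous (145–66).
That is 8 complete periods.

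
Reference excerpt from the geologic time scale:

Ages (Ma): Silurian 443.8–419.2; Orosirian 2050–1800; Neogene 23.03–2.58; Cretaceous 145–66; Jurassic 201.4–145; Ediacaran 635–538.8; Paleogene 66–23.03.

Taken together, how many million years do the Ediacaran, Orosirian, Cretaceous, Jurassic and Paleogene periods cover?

Duration is start − end for each: (635 − 538.8) + (2050 − 1800) + (145 − 66) + (201.4 − 145) + (66 − 23.03).
That is 96.2 + 250 + 79 + 56.4 + 42.97, which totals 524.57 million years.

524.57 million years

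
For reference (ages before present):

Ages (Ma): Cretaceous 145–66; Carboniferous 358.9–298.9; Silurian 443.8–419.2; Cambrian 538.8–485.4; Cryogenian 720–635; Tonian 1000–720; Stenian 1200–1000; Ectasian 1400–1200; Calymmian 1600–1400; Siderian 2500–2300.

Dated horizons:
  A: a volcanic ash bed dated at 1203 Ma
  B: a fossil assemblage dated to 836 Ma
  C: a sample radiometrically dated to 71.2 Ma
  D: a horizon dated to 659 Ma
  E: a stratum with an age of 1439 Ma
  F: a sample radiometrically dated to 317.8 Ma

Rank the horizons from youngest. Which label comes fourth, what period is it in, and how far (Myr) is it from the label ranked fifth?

Sorted youngest-first by Ma: C (71.2), F (317.8), D (659), B (836), A (1203), E (1439).
The fourth youngest is B at 836 Ma, which lies in 1000–720 Ma: the Tonian.
The fifth youngest is A at 1203 Ma; separation = |836 − 1203| = 367 Myr.

B, in the Tonian; 367 million years to A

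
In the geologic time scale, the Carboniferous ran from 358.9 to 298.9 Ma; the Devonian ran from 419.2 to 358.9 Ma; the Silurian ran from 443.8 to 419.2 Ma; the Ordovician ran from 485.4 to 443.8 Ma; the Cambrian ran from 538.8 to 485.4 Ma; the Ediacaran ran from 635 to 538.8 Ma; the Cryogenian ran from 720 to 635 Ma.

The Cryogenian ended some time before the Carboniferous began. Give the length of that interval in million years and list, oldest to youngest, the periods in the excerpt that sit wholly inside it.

276.1 million years; Ediacaran, Cambrian, Ordovician, Silurian, Devonian

The Cryogenian closes at 635 Ma and the Carboniferous opens at 358.9 Ma, so the interval is 635 − 358.9 = 276.1 Myr.
A period fits inside if it starts at or after 635 Ma and ends at or before 358.9 Ma; oldest first that gives Ediacaran, Cambrian, Ordovician, Silurian, Devonian.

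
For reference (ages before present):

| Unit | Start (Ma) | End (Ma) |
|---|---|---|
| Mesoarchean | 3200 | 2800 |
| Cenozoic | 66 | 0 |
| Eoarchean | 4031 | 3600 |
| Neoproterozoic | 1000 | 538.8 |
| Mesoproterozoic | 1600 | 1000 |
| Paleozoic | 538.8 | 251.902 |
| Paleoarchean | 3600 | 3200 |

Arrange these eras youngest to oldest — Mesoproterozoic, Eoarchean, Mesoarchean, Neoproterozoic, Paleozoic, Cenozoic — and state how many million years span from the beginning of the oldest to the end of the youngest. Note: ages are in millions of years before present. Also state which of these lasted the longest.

Cenozoic, Paleozoic, Neoproterozoic, Mesoproterozoic, Mesoarchean, Eoarchean; total span 4031 Myr; longest is Mesoproterozoic

Start ages (Ma): Eoarchean 4031, Mesoarchean 3200, Mesoproterozoic 1600, Neoproterozoic 1000, Paleozoic 538.8, Cenozoic 66.
Ordered youngest to oldest: Cenozoic, Paleozoic, Neoproterozoic, Mesoproterozoic, Mesoarchean, Eoarchean.
Span = 4031 − 0 = 4031 Myr.
Durations: Neoproterozoic 461.2, Mesoproterozoic 600, Mesoarchean 400, Paleozoic 286.898, Eoarchean 431, Cenozoic 66 → longest is Mesoproterozoic (600 Myr).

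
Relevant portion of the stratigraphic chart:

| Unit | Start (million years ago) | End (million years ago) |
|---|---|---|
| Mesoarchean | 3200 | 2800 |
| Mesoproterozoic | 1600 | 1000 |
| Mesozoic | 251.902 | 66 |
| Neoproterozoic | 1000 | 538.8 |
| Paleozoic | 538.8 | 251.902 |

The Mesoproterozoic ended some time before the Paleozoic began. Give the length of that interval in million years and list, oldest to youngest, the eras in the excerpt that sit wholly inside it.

End of Mesoproterozoic = 1000 Ma; start of Paleozoic = 538.8 Ma.
Gap = 1000 − 538.8 = 461.2 Myr.
Eras wholly inside 1000–538.8 Ma: Neoproterozoic (1000–538.8).

461.2 million years; Neoproterozoic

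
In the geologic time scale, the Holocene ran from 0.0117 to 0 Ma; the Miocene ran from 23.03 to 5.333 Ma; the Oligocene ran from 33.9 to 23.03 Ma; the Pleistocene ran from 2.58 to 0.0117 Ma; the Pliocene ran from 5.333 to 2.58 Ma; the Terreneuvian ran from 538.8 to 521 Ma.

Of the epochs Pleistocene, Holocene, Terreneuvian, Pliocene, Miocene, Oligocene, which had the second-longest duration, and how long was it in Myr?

Durations: Pleistocene 2.5683; Holocene 0.0117; Terreneuvian 17.8; Pliocene 2.753; Miocene 17.697; Oligocene 10.87 Myr.
Sorted longest-first: Terreneuvian (17.8), Miocene (17.697), Oligocene (10.87), Pliocene (2.753), Pleistocene (2.5683), Holocene (0.0117).
The second longest is Miocene at 17.697 Myr.

Miocene, 17.697 million years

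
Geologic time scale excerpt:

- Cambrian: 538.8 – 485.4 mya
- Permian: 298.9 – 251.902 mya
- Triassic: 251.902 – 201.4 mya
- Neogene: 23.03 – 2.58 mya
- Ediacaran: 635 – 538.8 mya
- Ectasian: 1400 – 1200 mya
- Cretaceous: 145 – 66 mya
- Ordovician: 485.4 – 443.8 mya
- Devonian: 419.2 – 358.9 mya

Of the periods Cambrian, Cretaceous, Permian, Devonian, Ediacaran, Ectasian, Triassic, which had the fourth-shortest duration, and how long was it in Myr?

Devonian, 60.3 million years

Start − end for each: Cambrian 538.8 − 485.4 = 53.4; Cretaceous 145 − 66 = 79; Permian 298.9 − 251.902 = 46.998; Devonian 419.2 − 358.9 = 60.3; Ediacaran 635 − 538.8 = 96.2; Ectasian 1400 − 1200 = 200; Triassic 251.902 − 201.4 = 50.502.
Ranking these from shortest: Permian < Triassic < Cambrian < Devonian < Cretaceous < Ediacaran < Ectasian.
Position 4 in that ranking is Devonian, which lasted 60.3 Myr.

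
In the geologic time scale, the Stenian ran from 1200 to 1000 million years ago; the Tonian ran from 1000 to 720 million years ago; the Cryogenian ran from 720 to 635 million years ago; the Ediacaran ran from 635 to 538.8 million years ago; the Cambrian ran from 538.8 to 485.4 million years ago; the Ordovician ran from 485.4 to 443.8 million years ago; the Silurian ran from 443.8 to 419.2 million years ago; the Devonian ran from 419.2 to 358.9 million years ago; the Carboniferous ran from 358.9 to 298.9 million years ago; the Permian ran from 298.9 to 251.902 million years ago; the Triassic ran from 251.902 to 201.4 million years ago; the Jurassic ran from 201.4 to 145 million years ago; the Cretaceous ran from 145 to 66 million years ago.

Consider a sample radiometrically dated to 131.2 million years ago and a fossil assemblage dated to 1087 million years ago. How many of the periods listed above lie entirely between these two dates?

1087 Ma sits inside the Stenian (1200–1000) and 131.2 Ma inside the Cretaceous (145–66); neither of those is wholly between the two dates.
The listed periods lying completely between them are Tonian, Cryogenian, Ediacaran, Cambrian, Ordovician, Silurian, Devonian, Carboniferous, Permian, Triassic, Jurassic — 11 in all.

11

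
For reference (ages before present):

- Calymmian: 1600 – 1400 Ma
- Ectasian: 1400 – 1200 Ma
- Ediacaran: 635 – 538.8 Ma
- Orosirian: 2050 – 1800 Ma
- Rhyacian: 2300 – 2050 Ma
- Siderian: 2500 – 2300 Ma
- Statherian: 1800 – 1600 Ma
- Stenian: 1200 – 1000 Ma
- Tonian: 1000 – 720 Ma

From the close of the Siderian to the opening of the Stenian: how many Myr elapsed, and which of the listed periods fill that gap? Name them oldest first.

The Siderian closes at 2300 Ma and the Stenian opens at 1200 Ma, so the interval is 2300 − 1200 = 1100 Myr.
A period fits inside if it starts at or after 2300 Ma and ends at or before 1200 Ma; oldest first that gives Rhyacian, Orosirian, Statherian, Calymmian, Ectasian.

1100 million years; Rhyacian, Orosirian, Statherian, Calymmian, Ectasian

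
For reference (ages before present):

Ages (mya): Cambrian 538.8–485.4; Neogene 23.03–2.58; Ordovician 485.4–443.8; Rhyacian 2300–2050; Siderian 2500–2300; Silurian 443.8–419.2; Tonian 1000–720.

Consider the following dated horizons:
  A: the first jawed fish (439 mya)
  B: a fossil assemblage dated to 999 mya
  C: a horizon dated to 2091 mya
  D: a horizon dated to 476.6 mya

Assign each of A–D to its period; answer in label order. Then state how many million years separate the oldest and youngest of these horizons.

A: 439 Ma lies in 443.8–419.2 Ma, so Silurian.
B: 999 Ma lies in 1000–720 Ma, so Tonian.
C: 2091 Ma lies in 2300–2050 Ma, so Rhyacian.
D: 476.6 Ma lies in 485.4–443.8 Ma, so Ordovician.
Oldest = 2091 Ma, youngest = 439 Ma → span 1652 Myr.

A — Silurian; B — Tonian; C — Rhyacian; D — Ordovician; span 1652 million years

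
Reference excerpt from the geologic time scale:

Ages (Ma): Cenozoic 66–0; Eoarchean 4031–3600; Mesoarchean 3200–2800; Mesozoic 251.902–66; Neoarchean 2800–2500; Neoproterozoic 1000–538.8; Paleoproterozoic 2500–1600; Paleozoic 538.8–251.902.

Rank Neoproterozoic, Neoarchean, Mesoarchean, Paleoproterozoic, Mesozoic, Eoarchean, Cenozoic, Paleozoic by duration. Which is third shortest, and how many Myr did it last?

Paleozoic, 286.898 million years

Durations: Neoproterozoic 461.2; Neoarchean 300; Mesoarchean 400; Paleoproterozoic 900; Mesozoic 185.902; Eoarchean 431; Cenozoic 66; Paleozoic 286.898 Myr.
Sorted shortest-first: Cenozoic (66), Mesozoic (185.902), Paleozoic (286.898), Neoarchean (300), Mesoarchean (400), Eoarchean (431), Neoproterozoic (461.2), Paleoproterozoic (900).
The third shortest is Paleozoic at 286.898 Myr.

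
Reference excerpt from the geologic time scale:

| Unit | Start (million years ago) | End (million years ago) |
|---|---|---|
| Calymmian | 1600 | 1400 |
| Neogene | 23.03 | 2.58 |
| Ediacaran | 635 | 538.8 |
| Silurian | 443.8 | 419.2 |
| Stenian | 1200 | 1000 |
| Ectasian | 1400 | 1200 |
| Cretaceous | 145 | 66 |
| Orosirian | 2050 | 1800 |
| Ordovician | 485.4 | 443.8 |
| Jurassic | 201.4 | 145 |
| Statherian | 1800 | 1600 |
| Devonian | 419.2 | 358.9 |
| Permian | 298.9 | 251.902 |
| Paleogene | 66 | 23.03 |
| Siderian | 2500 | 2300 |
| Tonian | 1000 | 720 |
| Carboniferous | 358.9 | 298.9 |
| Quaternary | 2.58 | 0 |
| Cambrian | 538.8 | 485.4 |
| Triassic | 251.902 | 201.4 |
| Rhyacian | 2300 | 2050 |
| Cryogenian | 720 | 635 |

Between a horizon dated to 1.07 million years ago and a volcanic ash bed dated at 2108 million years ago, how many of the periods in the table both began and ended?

2108 Ma sits inside the Rhyacian (2300–2050) and 1.07 Ma inside the Quaternary (2.58–0); neither of those is wholly between the two dates.
The listed periods lying completely between them are Orosirian, Statherian, Calymmian, Ectasian, Stenian, Tonian, Cryogenian, Ediacaran, Cambrian, Ordovician, Silurian, Devonian, Carboniferous, Permian, Triassic, Jurassic, Cretaceous, Paleogene, Neogene — 19 in all.

19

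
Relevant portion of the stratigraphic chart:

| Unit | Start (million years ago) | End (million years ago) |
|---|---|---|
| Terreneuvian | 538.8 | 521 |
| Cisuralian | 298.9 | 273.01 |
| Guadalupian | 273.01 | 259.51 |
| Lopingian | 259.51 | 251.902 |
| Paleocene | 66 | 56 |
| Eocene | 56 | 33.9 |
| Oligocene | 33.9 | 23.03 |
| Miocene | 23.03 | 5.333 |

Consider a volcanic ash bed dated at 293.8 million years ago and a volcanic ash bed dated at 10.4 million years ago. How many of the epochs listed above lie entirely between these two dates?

The older date is 293.8 Ma and the younger is 10.4 Ma.
Epochs with start < 293.8 and end > 10.4 Ma: Guadalupian (273.01–259.51), Lopingian (259.51–251.902), Paleocene (66–56), Eocene (56–33.9), Oligocene (33.9–23.03).
That is 5 complete epochs.

5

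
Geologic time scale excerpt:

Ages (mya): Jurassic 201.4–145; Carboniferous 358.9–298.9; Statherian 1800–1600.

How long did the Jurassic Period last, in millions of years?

56.4 million years

201.4 − 145 = 56.4 million years.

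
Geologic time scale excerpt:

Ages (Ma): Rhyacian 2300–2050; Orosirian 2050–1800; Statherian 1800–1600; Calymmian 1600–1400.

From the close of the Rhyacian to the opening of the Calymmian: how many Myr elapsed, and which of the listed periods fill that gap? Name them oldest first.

450 million years; Orosirian, Statherian

The Rhyacian closes at 2050 Ma and the Calymmian opens at 1600 Ma, so the interval is 2050 − 1600 = 450 Myr.
A period fits inside if it starts at or after 2050 Ma and ends at or before 1600 Ma; oldest first that gives Orosirian, Statherian.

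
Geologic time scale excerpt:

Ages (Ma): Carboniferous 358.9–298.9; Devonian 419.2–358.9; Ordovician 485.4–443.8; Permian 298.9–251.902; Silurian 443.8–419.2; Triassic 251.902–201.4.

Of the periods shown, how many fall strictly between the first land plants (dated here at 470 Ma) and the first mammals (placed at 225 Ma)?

470 Ma sits inside the Ordovician (485.4–443.8) and 225 Ma inside the Triassic (251.902–201.4); neither of those is wholly between the two dates.
The listed periods lying completely between them are Silurian, Devonian, Carboniferous, Permian — 4 in all.

4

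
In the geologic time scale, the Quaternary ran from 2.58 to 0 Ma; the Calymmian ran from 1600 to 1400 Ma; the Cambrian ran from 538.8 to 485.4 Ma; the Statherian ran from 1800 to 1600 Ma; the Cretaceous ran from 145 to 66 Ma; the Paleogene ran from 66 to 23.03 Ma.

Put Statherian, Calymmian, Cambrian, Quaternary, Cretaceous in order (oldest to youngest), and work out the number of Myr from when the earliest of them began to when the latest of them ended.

Statherian, Calymmian, Cambrian, Cretaceous, Quaternary; total span 1800 Myr

Start ages (Ma): Statherian 1800, Calymmian 1600, Cambrian 538.8, Cretaceous 145, Quaternary 2.58.
Ordered oldest to youngest: Statherian, Calymmian, Cambrian, Cretaceous, Quaternary.
Span = 1800 − 0 = 1800 Myr.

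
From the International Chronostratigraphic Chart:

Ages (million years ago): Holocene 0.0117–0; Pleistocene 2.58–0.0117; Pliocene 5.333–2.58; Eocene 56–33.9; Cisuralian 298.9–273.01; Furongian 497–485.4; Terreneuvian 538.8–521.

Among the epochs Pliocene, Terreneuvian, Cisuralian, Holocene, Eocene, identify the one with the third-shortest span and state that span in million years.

Terreneuvian, 17.8 million years

Start − end for each: Pliocene 5.333 − 2.58 = 2.753; Terreneuvian 538.8 − 521 = 17.8; Cisuralian 298.9 − 273.01 = 25.89; Holocene 0.0117 − 0 = 0.0117; Eocene 56 − 33.9 = 22.1.
Ranking these from shortest: Holocene < Pliocene < Terreneuvian < Eocene < Cisuralian.
Position 3 in that ranking is Terreneuvian, which lasted 17.8 Myr.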